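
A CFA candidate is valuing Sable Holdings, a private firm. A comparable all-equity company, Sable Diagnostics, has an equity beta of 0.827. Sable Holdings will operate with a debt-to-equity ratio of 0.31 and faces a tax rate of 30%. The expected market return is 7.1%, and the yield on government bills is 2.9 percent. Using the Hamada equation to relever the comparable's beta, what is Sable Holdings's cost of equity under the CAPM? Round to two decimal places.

β_L = β_U × [1 + (1 − t)(D/E)] = 0.827 × [1 + (1 − 0.30) × 0.31]
    = 0.827 × [1 + 0.70 × 0.31] = 0.827 × 1.2170 = 1.0065
MRP = 7.1% − 2.9% = 4.20%
E(R) = R_f + β_L × MRP = 2.9% + 1.0065 × 4.2% = 7.13%

7.13%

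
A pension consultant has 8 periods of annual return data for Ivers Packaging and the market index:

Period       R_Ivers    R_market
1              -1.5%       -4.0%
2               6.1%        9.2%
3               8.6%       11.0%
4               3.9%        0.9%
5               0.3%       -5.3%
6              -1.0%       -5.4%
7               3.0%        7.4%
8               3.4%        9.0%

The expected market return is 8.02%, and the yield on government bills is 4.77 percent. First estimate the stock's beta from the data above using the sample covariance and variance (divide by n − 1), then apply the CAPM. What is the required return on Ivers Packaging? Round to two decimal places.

Mean R_i = (-1.5 + 6.1 + 8.6 + 3.9 + 0.3 − 1.0 + 3.0 + 3.4) / 8 = 2.8500%
Mean R_m = (-4.0 + 9.2 + 11.0 + 0.9 − 5.3 − 5.4 + 7.4 + 9.0) / 8 = 2.8500%
Σ(R_i − R̄_i)(R_m − R̄_m) = 151.8600  ⇒  Cov = 151.8600 / 7 = 21.6943
Σ(R_m − R̄_m)² = 350.4800  ⇒  Var(R_m) = 350.4800 / 7 = 50.0686
β = Cov / Var(R_m) = 21.6943 / 50.0686 = 0.4333
MRP = 8.02% − 4.77% = 3.25%
E(R) = R_f + β × MRP = 4.77% + 0.4333 × 3.25% = 6.18%

6.18%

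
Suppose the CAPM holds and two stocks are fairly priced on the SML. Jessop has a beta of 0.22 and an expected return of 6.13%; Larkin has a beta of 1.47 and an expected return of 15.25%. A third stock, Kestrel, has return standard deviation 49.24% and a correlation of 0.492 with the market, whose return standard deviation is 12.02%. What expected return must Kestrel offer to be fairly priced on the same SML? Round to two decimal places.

19.23%

MRP = (15.25% − 6.13%) / (1.47 − 0.22) = 7.2960%
R_f = 6.13% − 0.22 × 7.2960% = 4.5249%
β_Kestrel = ρ·σ_i/σ_m = 0.492 × 49.24 / 12.02 = 2.0155
E(R_Kestrel) = R_f + β × MRP = 4.5249% + 2.0155 × 7.2960% = 19.23%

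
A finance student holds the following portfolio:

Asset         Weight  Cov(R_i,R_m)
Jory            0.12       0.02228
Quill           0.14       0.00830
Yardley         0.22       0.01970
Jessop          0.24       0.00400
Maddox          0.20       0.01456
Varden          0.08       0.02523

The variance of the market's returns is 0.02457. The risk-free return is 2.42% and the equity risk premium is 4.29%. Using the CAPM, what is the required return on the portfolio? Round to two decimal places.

4.87%

β_Jory = 0.02228 / 0.02457 = 0.9068
β_Quill = 0.00830 / 0.02457 = 0.3378
β_Yardley = 0.01970 / 0.02457 = 0.8018
β_Jessop = 0.00400 / 0.02457 = 0.1628
β_Maddox = 0.01456 / 0.02457 = 0.5926
β_Varden = 0.02523 / 0.02457 = 1.0269
β_P = Σ w_i β_i = 0.12×0.9068 + 0.14×0.3378 + 0.22×0.8018 + 0.24×0.1628 + 0.20×0.5926 + 0.08×1.0269 = 0.5722
E(R_P) = R_f + β_P × MRP = 2.42% + 0.5722 × 4.29% = 4.87%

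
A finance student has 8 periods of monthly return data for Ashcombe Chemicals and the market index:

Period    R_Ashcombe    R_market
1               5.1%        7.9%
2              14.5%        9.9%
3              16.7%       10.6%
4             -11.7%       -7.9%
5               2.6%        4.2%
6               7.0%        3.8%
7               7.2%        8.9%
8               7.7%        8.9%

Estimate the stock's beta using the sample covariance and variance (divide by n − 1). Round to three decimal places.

Mean R_i = (5.1 + 14.5 + 16.7 − 11.7 + 2.6 + 7.0 + 7.2 + 7.7) / 8 = 6.1375%
Mean R_m = (7.9 + 9.9 + 10.6 − 7.9 + 4.2 + 3.8 + 8.9 + 8.9) / 8 = 5.7875%
Σ(R_i − R̄_i)(R_m − R̄_m) = 339.2538  ⇒  Cov = 339.2538 / 7 = 48.4648
Σ(R_m − R̄_m)² = 257.7288  ⇒  Var(R_m) = 257.7288 / 7 = 36.8184
β = Cov / Var(R_m) = 48.4648 / 36.8184 = 1.3163

1.316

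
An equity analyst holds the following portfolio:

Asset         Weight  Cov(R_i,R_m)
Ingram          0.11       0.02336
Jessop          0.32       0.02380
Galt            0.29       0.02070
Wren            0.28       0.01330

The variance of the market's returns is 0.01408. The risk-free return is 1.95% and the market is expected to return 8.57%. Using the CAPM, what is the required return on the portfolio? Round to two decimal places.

β_Ingram = 0.02336 / 0.01408 = 1.6591
β_Jessop = 0.02380 / 0.01408 = 1.6903
β_Galt = 0.02070 / 0.01408 = 1.4702
β_Wren = 0.01330 / 0.01408 = 0.9446
β_P = Σ w_i β_i = 0.11×1.6591 + 0.32×1.6903 + 0.29×1.4702 + 0.28×0.9446 = 1.4142
MRP = 8.57% − 1.95% = 6.62%
E(R_P) = R_f + β_P × MRP = 1.95% + 1.4142 × 6.62% = 11.31%

11.31%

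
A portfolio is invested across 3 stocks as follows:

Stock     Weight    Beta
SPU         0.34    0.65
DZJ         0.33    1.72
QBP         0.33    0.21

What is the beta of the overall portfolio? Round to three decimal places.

β_P = Σ w_i β_i = 0.34×0.65 + 0.33×1.72 + 0.33×0.21 = 0.8579

0.858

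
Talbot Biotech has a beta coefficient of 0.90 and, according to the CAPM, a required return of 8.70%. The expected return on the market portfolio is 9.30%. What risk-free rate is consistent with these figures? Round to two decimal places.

E(R) = R_f + β(E(R_m) − R_f) = R_f(1 − β) + β·E(R_m)
8.70% = R_f × (1 − 0.90) + 0.90 × 9.30%
8.70% = R_f × 0.10 + 8.3700%
R_f = (8.70% − 8.3700%) / 0.10 = 3.30%

3.30%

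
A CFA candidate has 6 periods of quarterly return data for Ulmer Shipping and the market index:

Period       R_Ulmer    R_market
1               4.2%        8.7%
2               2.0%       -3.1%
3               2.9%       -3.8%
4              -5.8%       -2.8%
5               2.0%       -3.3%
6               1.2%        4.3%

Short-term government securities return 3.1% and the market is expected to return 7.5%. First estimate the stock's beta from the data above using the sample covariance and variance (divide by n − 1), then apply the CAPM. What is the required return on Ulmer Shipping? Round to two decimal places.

4.20%

Mean R_i = (4.2 + 2.0 + 2.9 − 5.8 + 2.0 + 1.2) / 6 = 1.0833%
Mean R_m = (8.7 − 3.1 − 3.8 − 2.8 − 3.3 + 4.3) / 6 = 0.0000%
Σ(R_i − R̄_i)(R_m − R̄_m) = 34.1200  ⇒  Cov = 34.1200 / 5 = 6.8240
Σ(R_m − R̄_m)² = 136.9600  ⇒  Var(R_m) = 136.9600 / 5 = 27.3920
β = Cov / Var(R_m) = 6.8240 / 27.3920 = 0.2491
MRP = 7.5% − 3.1% = 4.40%
E(R) = R_f + β × MRP = 3.1% + 0.2491 × 4.4% = 4.20%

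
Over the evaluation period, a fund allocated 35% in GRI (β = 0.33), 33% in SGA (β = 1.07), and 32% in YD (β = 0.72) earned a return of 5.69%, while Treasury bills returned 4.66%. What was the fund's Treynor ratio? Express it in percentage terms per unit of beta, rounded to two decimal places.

β_P = 0.35×0.33 + 0.33×1.07 + 0.32×0.72 = 0.6990
Treynor = (R_P − R_f) / β_P = (5.69% − 4.66%) / 0.6990 = 1.03% / 0.6990 = 1.47%

1.47%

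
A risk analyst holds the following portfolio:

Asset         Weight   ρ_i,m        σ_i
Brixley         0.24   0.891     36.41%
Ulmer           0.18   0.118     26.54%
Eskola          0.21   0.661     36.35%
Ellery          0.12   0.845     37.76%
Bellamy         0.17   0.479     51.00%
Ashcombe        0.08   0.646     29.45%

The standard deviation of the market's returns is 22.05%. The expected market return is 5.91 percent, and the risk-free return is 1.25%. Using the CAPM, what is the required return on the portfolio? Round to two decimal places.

6.09%

β_Brixley = 0.891 × 36.41% / 22.05% = 1.4713
β_Ulmer = 0.118 × 26.54% / 22.05% = 0.1420
β_Eskola = 0.661 × 36.35% / 22.05% = 1.0897
β_Ellery = 0.845 × 37.76% / 22.05% = 1.4470
β_Bellamy = 0.479 × 51.00% / 22.05% = 1.1079
β_Ashcombe = 0.646 × 29.45% / 22.05% = 0.8628
β_P = Σ w_i β_i = 0.24×1.4713 + 0.18×0.1420 + 0.21×1.0897 + 0.12×1.4470 + 0.17×1.1079 + 0.08×0.8628 = 1.0385
MRP = 5.91% − 1.25% = 4.66%
E(R_P) = R_f + β_P × MRP = 1.25% + 1.0385 × 4.66% = 6.09%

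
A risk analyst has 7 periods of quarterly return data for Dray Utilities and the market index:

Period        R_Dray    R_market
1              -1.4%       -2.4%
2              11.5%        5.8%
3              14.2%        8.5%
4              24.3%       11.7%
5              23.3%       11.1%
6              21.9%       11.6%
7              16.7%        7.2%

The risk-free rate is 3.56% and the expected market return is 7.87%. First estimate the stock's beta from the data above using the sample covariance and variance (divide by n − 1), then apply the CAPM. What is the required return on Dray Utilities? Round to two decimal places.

Mean R_i = (-1.4 + 11.5 + 14.2 + 24.3 + 23.3 + 21.9 + 16.7) / 7 = 15.7857%
Mean R_m = (-2.4 + 5.8 + 8.5 + 11.7 + 11.1 + 11.6 + 7.2) / 7 = 7.6429%
Σ(R_i − R̄_i)(R_m − R̄_m) = 263.4443  ⇒  Cov = 263.4443 / 6 = 43.9074
Σ(R_m − R̄_m)² = 149.2571  ⇒  Var(R_m) = 149.2571 / 6 = 24.8762
β = Cov / Var(R_m) = 43.9074 / 24.8762 = 1.7650
MRP = 7.87% − 3.56% = 4.31%
E(R) = R_f + β × MRP = 3.56% + 1.7650 × 4.31% = 11.17%

11.17%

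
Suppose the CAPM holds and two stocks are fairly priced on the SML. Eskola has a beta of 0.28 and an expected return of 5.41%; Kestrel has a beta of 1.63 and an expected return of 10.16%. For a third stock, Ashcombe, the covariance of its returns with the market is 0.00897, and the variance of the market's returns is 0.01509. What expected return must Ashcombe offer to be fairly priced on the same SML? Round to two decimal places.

MRP = (10.16% − 5.41%) / (1.63 − 0.28) = 3.5185%
R_f = 5.41% − 0.28 × 3.5185% = 4.4248%
β_Ashcombe = Cov / Var(R_m) = 0.00897 / 0.01509 = 0.5944
E(R_Ashcombe) = R_f + β × MRP = 4.4248% + 0.5944 × 3.5185% = 6.52%

6.52%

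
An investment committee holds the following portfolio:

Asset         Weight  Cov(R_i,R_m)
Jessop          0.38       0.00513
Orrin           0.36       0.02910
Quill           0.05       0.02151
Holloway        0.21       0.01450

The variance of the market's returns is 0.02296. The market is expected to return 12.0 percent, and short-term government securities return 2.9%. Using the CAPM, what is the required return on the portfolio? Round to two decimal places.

β_Jessop = 0.00513 / 0.02296 = 0.2234
β_Orrin = 0.02910 / 0.02296 = 1.2674
β_Quill = 0.02151 / 0.02296 = 0.9368
β_Holloway = 0.01450 / 0.02296 = 0.6315
β_P = Σ w_i β_i = 0.38×0.2234 + 0.36×1.2674 + 0.05×0.9368 + 0.21×0.6315 = 0.7206
MRP = 12.0% − 2.9% = 9.10%
E(R_P) = R_f + β_P × MRP = 2.9% + 0.7206 × 9.1% = 9.46%

9.46%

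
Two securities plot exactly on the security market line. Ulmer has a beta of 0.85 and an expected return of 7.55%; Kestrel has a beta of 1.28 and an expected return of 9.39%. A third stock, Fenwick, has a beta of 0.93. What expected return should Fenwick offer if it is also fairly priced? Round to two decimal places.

MRP (SML slope) = (9.39% − 7.55%) / (1.28 − 0.85) = 1.84% / 0.43 = 4.2791%
R_f (intercept) = 7.55% − 0.85 × 4.2791% = 3.9128%
E(R_Fenwick) = R_f + β × MRP = 3.9128% + 0.93 × 4.2791% = 7.89%

7.89%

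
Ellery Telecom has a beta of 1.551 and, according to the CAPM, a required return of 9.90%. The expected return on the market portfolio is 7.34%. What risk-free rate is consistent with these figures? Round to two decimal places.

E(R) = R_f + β(E(R_m) − R_f) = R_f(1 − β) + β·E(R_m)
9.90% = R_f × (1 − 1.551) + 1.551 × 7.34%
9.90% = R_f × -0.551 + 11.38434%
R_f = (9.90% − 11.38434%) / -0.551 = 2.69%

2.69%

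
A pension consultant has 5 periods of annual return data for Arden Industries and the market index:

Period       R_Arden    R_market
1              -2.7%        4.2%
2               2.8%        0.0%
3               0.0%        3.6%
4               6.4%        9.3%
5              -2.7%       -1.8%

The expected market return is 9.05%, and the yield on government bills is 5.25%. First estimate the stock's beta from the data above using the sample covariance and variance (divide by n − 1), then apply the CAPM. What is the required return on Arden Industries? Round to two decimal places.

Mean R_i = (-2.7 + 2.8 + 0.0 + 6.4 − 2.7) / 5 = 0.7600%
Mean R_m = (4.2 + 0.0 + 3.6 + 9.3 − 1.8) / 5 = 3.0600%
Σ(R_i − R̄_i)(R_m − R̄_m) = 41.4120  ⇒  Cov = 41.4120 / 4 = 10.3530
Σ(R_m − R̄_m)² = 73.5120  ⇒  Var(R_m) = 73.5120 / 4 = 18.3780
β = Cov / Var(R_m) = 10.3530 / 18.3780 = 0.5633
MRP = 9.05% − 5.25% = 3.80%
E(R) = R_f + β × MRP = 5.25% + 0.5633 × 3.80% = 7.39%

7.39%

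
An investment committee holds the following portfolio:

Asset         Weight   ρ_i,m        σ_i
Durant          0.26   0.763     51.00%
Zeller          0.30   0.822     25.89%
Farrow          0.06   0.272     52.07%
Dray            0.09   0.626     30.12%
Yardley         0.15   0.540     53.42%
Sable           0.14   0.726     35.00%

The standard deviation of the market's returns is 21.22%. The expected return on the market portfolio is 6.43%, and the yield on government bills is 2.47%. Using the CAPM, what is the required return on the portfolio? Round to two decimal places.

7.50%

β_Durant = 0.763 × 51.00% / 21.22% = 1.8338
β_Zeller = 0.822 × 25.89% / 21.22% = 1.0029
β_Farrow = 0.272 × 52.07% / 21.22% = 0.6674
β_Dray = 0.626 × 30.12% / 21.22% = 0.8886
β_Yardley = 0.540 × 53.42% / 21.22% = 1.3594
β_Sable = 0.726 × 35.00% / 21.22% = 1.1975
β_P = Σ w_i β_i = 0.26×1.8338 + 0.30×1.0029 + 0.06×0.6674 + 0.09×0.8886 + 0.15×1.3594 + 0.14×1.1975 = 1.2692
MRP = 6.43% − 2.47% = 3.96%
E(R_P) = R_f + β_P × MRP = 2.47% + 1.2692 × 3.96% = 7.50%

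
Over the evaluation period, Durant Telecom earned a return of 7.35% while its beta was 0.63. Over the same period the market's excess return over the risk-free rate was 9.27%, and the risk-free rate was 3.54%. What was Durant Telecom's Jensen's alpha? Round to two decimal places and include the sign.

CAPM benchmark = R_f + β(R_m − R_f) = 3.54% + 0.63 × 9.27% = 9.3801%
α = actual − benchmark = 7.35% − 9.3801% = -2.03%

-2.03%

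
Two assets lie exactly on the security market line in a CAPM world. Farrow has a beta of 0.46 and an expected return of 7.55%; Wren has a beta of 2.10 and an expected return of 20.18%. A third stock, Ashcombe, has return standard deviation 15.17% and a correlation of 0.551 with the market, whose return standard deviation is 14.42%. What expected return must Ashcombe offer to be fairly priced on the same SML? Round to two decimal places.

8.47%

MRP = (20.18% − 7.55%) / (2.10 − 0.46) = 7.7012%
R_f = 7.55% − 0.46 × 7.7012% = 4.0074%
β_Ashcombe = ρ·σ_i/σ_m = 0.551 × 15.17 / 14.42 = 0.5797
E(R_Ashcombe) = R_f + β × MRP = 4.0074% + 0.5797 × 7.7012% = 8.47%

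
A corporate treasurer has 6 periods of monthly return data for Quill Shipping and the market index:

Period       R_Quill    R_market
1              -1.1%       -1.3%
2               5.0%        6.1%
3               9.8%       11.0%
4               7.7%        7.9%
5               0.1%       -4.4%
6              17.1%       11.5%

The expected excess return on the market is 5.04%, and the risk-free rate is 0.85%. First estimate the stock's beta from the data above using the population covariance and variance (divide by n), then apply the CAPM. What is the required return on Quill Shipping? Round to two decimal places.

Mean R_i = (-1.1 + 5.0 + 9.8 + 7.7 + 0.1 + 17.1) / 6 = 6.4333%
Mean R_m = (-1.3 + 6.1 + 11.0 + 7.9 − 4.4 + 11.5) / 6 = 5.1333%
Σ(R_i − R̄_i)(R_m − R̄_m) = 198.6233  ⇒  Cov = 198.6233 / 6 = 33.1039
Σ(R_m − R̄_m)² = 215.8133  ⇒  Var(R_m) = 215.8133 / 6 = 35.9689
β = Cov / Var(R_m) = 33.1039 / 35.9689 = 0.9203
E(R) = R_f + β × MRP = 0.85% + 0.9203 × 5.04% = 5.49%

5.49%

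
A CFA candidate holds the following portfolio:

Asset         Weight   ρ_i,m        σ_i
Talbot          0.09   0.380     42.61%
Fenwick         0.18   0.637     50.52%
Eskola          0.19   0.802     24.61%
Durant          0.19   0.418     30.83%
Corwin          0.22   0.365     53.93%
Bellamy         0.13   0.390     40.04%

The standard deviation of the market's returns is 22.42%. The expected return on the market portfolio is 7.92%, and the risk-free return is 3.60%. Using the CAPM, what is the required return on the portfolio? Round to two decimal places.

7.42%

β_Talbot = 0.380 × 42.61% / 22.42% = 0.7222
β_Fenwick = 0.637 × 50.52% / 22.42% = 1.4354
β_Eskola = 0.802 × 24.61% / 22.42% = 0.8803
β_Durant = 0.418 × 30.83% / 22.42% = 0.5748
β_Corwin = 0.365 × 53.93% / 22.42% = 0.8780
β_Bellamy = 0.390 × 40.04% / 22.42% = 0.6965
β_P = Σ w_i β_i = 0.09×0.7222 + 0.18×1.4354 + 0.19×0.8803 + 0.19×0.5748 + 0.22×0.8780 + 0.13×0.6965 = 0.8835
MRP = 7.92% − 3.60% = 4.32%
E(R_P) = R_f + β_P × MRP = 3.60% + 0.8835 × 4.32% = 7.42%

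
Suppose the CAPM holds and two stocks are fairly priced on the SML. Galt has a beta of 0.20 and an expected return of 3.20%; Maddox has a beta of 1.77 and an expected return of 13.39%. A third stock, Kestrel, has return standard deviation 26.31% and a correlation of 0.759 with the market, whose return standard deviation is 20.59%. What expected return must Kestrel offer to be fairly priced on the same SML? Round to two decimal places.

MRP = (13.39% − 3.20%) / (1.77 − 0.20) = 6.4904%
R_f = 3.20% − 0.20 × 6.4904% = 1.9019%
β_Kestrel = ρ·σ_i/σ_m = 0.759 × 26.31 / 20.59 = 0.9699
E(R_Kestrel) = R_f + β × MRP = 1.9019% + 0.9699 × 6.4904% = 8.20%

8.20%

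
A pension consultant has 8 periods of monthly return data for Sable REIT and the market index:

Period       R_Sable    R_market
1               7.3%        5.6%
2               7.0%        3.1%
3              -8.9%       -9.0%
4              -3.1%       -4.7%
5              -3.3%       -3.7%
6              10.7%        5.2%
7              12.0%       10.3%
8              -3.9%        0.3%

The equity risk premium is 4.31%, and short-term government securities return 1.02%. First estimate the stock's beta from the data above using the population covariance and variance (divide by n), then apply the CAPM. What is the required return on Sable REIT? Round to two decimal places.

6.04%

Mean R_i = (7.3 + 7.0 − 8.9 − 3.1 − 3.3 + 10.7 + 12.0 − 3.9) / 8 = 2.2250%
Mean R_m = (5.6 + 3.1 − 9.0 − 4.7 − 3.7 + 5.2 + 10.3 + 0.3) / 8 = 0.8875%
Σ(R_i − R̄_i)(R_m − R̄_m) = 331.7325  ⇒  Cov = 331.7325 / 8 = 41.4666
Σ(R_m − R̄_m)² = 284.6688  ⇒  Var(R_m) = 284.6688 / 8 = 35.5836
β = Cov / Var(R_m) = 41.4666 / 35.5836 = 1.1653
E(R) = R_f + β × MRP = 1.02% + 1.1653 × 4.31% = 6.04%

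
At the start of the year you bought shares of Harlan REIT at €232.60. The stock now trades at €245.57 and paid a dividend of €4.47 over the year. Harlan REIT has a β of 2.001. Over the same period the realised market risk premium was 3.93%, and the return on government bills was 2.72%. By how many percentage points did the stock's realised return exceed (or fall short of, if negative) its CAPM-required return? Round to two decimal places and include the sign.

-3.09%

Realised HPR = (P1 + D1 − P0) / P0 = (245.57 + 4.47 − 232.60) / 232.60 = 17.44 / 232.60 = 7.4979%
CAPM required = R_f + β·MRP = 2.72% + 2.001 × 3.93% = 10.58393%
α = realised − required = 7.4979% − 10.58393% = -3.09%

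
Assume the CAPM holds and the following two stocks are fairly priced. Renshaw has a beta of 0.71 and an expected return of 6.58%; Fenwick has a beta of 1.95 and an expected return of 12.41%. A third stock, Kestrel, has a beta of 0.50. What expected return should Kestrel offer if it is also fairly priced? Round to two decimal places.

MRP (SML slope) = (12.41% − 6.58%) / (1.95 − 0.71) = 5.83% / 1.24 = 4.7016%
R_f (intercept) = 6.58% − 0.71 × 4.7016% = 3.2419%
E(R_Kestrel) = R_f + β × MRP = 3.2419% + 0.50 × 4.7016% = 5.59%

5.59%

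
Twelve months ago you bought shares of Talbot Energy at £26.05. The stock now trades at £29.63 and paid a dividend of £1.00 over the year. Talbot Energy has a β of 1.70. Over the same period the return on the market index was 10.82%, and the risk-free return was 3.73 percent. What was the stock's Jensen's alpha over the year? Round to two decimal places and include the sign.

Realised HPR = (P1 + D1 − P0) / P0 = (29.63 + 1.00 − 26.05) / 26.05 = 4.58 / 26.05 = 17.5816%
MRP = 10.82% − 3.73% = 7.09%
CAPM required = R_f + β·MRP = 3.73% + 1.70 × 7.09% = 15.7830%
α = realised − required = 17.5816% − 15.7830% = +1.80%

+1.80%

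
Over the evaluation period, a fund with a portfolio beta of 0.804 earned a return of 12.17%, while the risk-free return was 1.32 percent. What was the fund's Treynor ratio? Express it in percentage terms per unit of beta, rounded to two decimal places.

Treynor = (R_P − R_f) / β_P = (12.17% − 1.32%) / 0.8040 = 10.85% / 0.8040 = 13.50%

13.50%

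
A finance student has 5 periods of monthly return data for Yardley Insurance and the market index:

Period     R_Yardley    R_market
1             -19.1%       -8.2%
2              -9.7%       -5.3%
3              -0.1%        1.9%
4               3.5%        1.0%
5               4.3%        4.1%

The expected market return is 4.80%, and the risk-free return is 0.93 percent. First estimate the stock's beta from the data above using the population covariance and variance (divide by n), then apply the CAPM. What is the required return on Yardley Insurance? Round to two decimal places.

8.13%

Mean R_i = (-19.1 − 9.7 − 0.1 + 3.5 + 4.3) / 5 = -4.2200%
Mean R_m = (-8.2 − 5.3 + 1.9 + 1.0 + 4.1) / 5 = -1.3000%
Σ(R_i − R̄_i)(R_m − R̄_m) = 201.5400  ⇒  Cov = 201.5400 / 5 = 40.3080
Σ(R_m − R̄_m)² = 108.3000  ⇒  Var(R_m) = 108.3000 / 5 = 21.6600
β = Cov / Var(R_m) = 40.3080 / 21.6600 = 1.8609
MRP = 4.80% − 0.93% = 3.87%
E(R) = R_f + β × MRP = 0.93% + 1.8609 × 3.87% = 8.13%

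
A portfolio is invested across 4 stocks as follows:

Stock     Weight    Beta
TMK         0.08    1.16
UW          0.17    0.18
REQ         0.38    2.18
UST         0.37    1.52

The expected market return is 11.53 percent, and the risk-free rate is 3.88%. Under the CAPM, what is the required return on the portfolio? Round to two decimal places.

β_P = Σ w_i β_i = 0.08×1.16 + 0.17×0.18 + 0.38×2.18 + 0.37×1.52 = 1.5142
MRP = 11.53% − 3.88% = 7.65%
E(R_P) = R_f + β_P × MRP = 3.88% + 1.5142 × 7.65% = 15.46%

15.46%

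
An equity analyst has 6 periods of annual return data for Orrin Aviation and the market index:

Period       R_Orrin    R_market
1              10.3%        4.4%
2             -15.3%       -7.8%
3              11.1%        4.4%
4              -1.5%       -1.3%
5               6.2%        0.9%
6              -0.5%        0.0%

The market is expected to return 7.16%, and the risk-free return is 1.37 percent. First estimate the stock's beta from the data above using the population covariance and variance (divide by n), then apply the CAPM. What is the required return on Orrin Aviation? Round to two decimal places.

Mean R_i = (10.3 − 15.3 + 11.1 − 1.5 + 6.2 − 0.5) / 6 = 1.7167%
Mean R_m = (4.4 − 7.8 + 4.4 − 1.3 + 0.9 + 0.0) / 6 = 0.1000%
Σ(R_i − R̄_i)(R_m − R̄_m) = 220.0000  ⇒  Cov = 220.0000 / 6 = 36.6667
Σ(R_m − R̄_m)² = 102.0000  ⇒  Var(R_m) = 102.0000 / 6 = 17.0000
β = Cov / Var(R_m) = 36.6667 / 17.0000 = 2.1569
MRP = 7.16% − 1.37% = 5.79%
E(R) = R_f + β × MRP = 1.37% + 2.1569 × 5.79% = 13.86%

13.86%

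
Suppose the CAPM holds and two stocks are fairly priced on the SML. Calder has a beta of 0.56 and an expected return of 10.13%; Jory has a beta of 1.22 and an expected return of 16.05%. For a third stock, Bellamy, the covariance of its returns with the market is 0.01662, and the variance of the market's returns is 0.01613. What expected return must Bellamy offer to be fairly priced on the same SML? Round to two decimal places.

MRP = (16.05% − 10.13%) / (1.22 − 0.56) = 8.9697%
R_f = 10.13% − 0.56 × 8.9697% = 5.1070%
β_Bellamy = Cov / Var(R_m) = 0.01662 / 0.01613 = 1.0304
E(R_Bellamy) = R_f + β × MRP = 5.1070% + 1.0304 × 8.9697% = 14.35%

14.35%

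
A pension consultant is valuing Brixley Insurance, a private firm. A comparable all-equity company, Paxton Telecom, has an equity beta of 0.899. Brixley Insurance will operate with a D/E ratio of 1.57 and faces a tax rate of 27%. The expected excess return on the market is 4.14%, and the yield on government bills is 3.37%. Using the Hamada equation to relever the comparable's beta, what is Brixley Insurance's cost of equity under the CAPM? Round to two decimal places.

11.36%

β_L = β_U × [1 + (1 − t)(D/E)] = 0.899 × [1 + (1 − 0.27) × 1.57]
    = 0.899 × [1 + 0.73 × 1.57] = 0.899 × 2.1461 = 1.9293
E(R) = R_f + β_L × MRP = 3.37% + 1.9293 × 4.14% = 11.36%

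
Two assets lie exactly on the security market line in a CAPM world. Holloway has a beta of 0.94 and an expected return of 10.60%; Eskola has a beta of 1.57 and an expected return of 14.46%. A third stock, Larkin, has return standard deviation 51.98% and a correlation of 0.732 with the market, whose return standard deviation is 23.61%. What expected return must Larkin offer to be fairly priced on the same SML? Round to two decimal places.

14.71%

MRP = (14.46% − 10.60%) / (1.57 − 0.94) = 6.1270%
R_f = 10.60% − 0.94 × 6.1270% = 4.8406%
β_Larkin = ρ·σ_i/σ_m = 0.732 × 51.98 / 23.61 = 1.6116
E(R_Larkin) = R_f + β × MRP = 4.8406% + 1.6116 × 6.1270% = 14.71%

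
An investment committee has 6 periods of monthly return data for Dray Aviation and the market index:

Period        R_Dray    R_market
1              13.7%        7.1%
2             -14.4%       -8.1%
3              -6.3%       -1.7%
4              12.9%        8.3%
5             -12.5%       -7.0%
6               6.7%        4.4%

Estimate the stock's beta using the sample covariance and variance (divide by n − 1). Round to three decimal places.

1.762

Mean R_i = (13.7 − 14.4 − 6.3 + 12.9 − 12.5 + 6.7) / 6 = 0.0167%
Mean R_m = (7.1 − 8.1 − 1.7 + 8.3 − 7.0 + 4.4) / 6 = 0.5000%
Σ(R_i − R̄_i)(R_m − R̄_m) = 448.6200  ⇒  Cov = 448.6200 / 5 = 89.7240
Σ(R_m − R̄_m)² = 254.6600  ⇒  Var(R_m) = 254.6600 / 5 = 50.9320
β = Cov / Var(R_m) = 89.7240 / 50.9320 = 1.7616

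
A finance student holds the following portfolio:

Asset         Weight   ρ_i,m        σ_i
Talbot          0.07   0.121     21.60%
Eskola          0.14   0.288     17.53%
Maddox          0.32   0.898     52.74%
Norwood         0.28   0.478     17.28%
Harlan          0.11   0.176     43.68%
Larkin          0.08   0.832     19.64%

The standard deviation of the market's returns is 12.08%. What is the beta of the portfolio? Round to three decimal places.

1.698

β_Talbot = 0.121 × 21.60% / 12.08% = 0.2164
β_Eskola = 0.288 × 17.53% / 12.08% = 0.4179
β_Maddox = 0.898 × 52.74% / 12.08% = 3.9206
β_Norwood = 0.478 × 17.28% / 12.08% = 0.6838
β_Harlan = 0.176 × 43.68% / 12.08% = 0.6364
β_Larkin = 0.832 × 19.64% / 12.08% = 1.3527
β_P = Σ w_i β_i = 0.07×0.2164 + 0.14×0.4179 + 0.32×3.9206 + 0.28×0.6838 + 0.11×0.6364 + 0.08×1.3527 = 1.6979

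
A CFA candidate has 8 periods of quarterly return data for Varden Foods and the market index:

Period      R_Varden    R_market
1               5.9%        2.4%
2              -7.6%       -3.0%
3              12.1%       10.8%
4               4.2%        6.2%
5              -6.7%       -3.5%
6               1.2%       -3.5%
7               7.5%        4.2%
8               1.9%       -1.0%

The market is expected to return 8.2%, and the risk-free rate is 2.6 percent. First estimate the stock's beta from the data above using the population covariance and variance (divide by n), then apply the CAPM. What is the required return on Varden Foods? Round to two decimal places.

Mean R_i = (5.9 − 7.6 + 12.1 + 4.2 − 6.7 + 1.2 + 7.5 + 1.9) / 8 = 2.3125%
Mean R_m = (2.4 − 3.0 + 10.8 + 6.2 − 3.5 − 3.5 + 4.2 − 1.0) / 8 = 1.5750%
Σ(R_i − R̄_i)(R_m − R̄_m) = 213.3925  ⇒  Cov = 213.3925 / 8 = 26.6741
Σ(R_m − R̄_m)² = 193.1350  ⇒  Var(R_m) = 193.1350 / 8 = 24.1419
β = Cov / Var(R_m) = 26.6741 / 24.1419 = 1.1049
MRP = 8.2% − 2.6% = 5.60%
E(R) = R_f + β × MRP = 2.6% + 1.1049 × 5.6% = 8.79%

8.79%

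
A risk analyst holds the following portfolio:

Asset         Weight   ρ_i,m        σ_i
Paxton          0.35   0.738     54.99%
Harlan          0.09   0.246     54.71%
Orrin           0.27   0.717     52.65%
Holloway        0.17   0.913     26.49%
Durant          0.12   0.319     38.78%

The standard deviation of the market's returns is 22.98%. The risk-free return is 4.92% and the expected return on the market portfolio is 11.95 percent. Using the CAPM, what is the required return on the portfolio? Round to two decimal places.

14.47%

β_Paxton = 0.738 × 54.99% / 22.98% = 1.7660
β_Harlan = 0.246 × 54.71% / 22.98% = 0.5857
β_Orrin = 0.717 × 52.65% / 22.98% = 1.6427
β_Holloway = 0.913 × 26.49% / 22.98% = 1.0525
β_Durant = 0.319 × 38.78% / 22.98% = 0.5383
β_P = Σ w_i β_i = 0.35×1.7660 + 0.09×0.5857 + 0.27×1.6427 + 0.17×1.0525 + 0.12×0.5383 = 1.3579
MRP = 11.95% − 4.92% = 7.03%
E(R_P) = R_f + β_P × MRP = 4.92% + 1.3579 × 7.03% = 14.47%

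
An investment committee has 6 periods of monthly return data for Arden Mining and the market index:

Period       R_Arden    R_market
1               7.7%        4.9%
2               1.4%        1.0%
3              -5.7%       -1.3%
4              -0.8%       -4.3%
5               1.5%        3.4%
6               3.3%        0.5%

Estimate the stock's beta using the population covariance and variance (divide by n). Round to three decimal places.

Mean R_i = (7.7 + 1.4 − 5.7 − 0.8 + 1.5 + 3.3) / 6 = 1.2333%
Mean R_m = (4.9 + 1.0 − 1.3 − 4.3 + 3.4 + 0.5) / 6 = 0.7000%
Σ(R_i − R̄_i)(R_m − R̄_m) = 51.5500  ⇒  Cov = 51.5500 / 6 = 8.5917
Σ(R_m − R̄_m)² = 54.0600  ⇒  Var(R_m) = 54.0600 / 6 = 9.0100
β = Cov / Var(R_m) = 8.5917 / 9.0100 = 0.9536

0.954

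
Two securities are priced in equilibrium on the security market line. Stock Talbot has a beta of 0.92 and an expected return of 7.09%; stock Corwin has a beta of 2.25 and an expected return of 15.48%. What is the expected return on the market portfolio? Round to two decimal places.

7.59%

Both satisfy E(R) = R_f + β·MRP, so the slope of the SML is
MRP = (15.48% − 7.09%) / (2.25 − 0.92) = 8.39% / 1.33 = 6.3083%
R_f = E(R_Talbot) − β_Talbot·MRP = 7.09% − 0.92 × 6.3083% = 1.2864%
E(R_m) = R_f + MRP = 1.2864% + 6.3083% = 7.59%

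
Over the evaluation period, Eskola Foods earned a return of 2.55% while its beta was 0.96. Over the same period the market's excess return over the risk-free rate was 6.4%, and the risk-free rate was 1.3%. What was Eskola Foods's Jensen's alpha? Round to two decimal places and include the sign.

CAPM benchmark = R_f + β(R_m − R_f) = 1.3% + 0.96 × 6.4% = 7.4440%
α = actual − benchmark = 2.55% − 7.4440% = -4.89%

-4.89%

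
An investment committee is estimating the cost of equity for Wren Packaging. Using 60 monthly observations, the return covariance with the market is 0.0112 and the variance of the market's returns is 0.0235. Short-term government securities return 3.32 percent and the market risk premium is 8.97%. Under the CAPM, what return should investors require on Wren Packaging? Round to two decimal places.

β = Cov(R_i, R_m) / Var(R_m) = 0.0112 / 0.0235 = 0.4766
E(R) = R_f + β × MRP = 3.32% + 0.4766 × 8.97% = 7.60%

7.60%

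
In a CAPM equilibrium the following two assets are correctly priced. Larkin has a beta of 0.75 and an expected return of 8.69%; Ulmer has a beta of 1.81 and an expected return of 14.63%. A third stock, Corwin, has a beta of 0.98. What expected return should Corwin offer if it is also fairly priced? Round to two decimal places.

MRP (SML slope) = (14.63% − 8.69%) / (1.81 − 0.75) = 5.94% / 1.06 = 5.6038%
R_f (intercept) = 8.69% − 0.75 × 5.6038% = 4.4872%
E(R_Corwin) = R_f + β × MRP = 4.4872% + 0.98 × 5.6038% = 9.98%

9.98%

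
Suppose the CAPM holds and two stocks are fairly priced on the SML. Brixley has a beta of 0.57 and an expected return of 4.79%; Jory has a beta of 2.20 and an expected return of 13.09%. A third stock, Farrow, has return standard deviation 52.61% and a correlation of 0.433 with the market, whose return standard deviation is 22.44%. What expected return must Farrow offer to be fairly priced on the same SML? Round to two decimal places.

7.06%

MRP = (13.09% − 4.79%) / (2.20 − 0.57) = 5.0920%
R_f = 4.79% − 0.57 × 5.0920% = 1.8876%
β_Farrow = ρ·σ_i/σ_m = 0.433 × 52.61 / 22.44 = 1.0152
E(R_Farrow) = R_f + β × MRP = 1.8876% + 1.0152 × 5.0920% = 7.06%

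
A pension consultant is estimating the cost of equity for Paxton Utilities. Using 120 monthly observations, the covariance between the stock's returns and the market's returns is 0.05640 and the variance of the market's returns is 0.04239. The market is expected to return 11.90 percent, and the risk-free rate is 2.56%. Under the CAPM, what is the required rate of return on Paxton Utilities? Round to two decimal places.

14.99%

β = Cov(R_i, R_m) / Var(R_m) = 0.05640 / 0.04239 = 1.3305
MRP = 11.90% − 2.56% = 9.34%
E(R) = R_f + β × MRP = 2.56% + 1.3305 × 9.34% = 14.99%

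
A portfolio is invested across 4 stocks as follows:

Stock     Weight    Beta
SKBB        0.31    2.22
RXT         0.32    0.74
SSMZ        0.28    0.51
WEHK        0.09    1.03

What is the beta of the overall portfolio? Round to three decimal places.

1.161

β_P = Σ w_i β_i = 0.31×2.22 + 0.32×0.74 + 0.28×0.51 + 0.09×1.03 = 1.1605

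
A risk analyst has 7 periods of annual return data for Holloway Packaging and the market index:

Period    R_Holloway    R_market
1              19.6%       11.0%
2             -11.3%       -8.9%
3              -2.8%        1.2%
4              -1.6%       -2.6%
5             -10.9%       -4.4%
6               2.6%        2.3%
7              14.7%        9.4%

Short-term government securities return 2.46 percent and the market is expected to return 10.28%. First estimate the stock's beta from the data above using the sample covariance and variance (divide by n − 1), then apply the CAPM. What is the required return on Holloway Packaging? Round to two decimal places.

Mean R_i = (19.6 − 11.3 − 2.8 − 1.6 − 10.9 + 2.6 + 14.7) / 7 = 1.4714%
Mean R_m = (11.0 − 8.9 + 1.2 − 2.6 − 4.4 + 2.3 + 9.4) / 7 = 1.1429%
Σ(R_i − R̄_i)(R_m − R̄_m) = 497.3186  ⇒  Cov = 497.3186 / 6 = 82.8864
Σ(R_m − R̄_m)² = 312.2771  ⇒  Var(R_m) = 312.2771 / 6 = 52.0462
β = Cov / Var(R_m) = 82.8864 / 52.0462 = 1.5926
MRP = 10.28% − 2.46% = 7.82%
E(R) = R_f + β × MRP = 2.46% + 1.5926 × 7.82% = 14.91%

14.91%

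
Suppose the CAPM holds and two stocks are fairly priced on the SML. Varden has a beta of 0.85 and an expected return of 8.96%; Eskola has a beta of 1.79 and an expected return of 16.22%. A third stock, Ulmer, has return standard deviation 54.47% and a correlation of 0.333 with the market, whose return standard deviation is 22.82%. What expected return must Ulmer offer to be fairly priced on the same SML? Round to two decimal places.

MRP = (16.22% − 8.96%) / (1.79 − 0.85) = 7.7234%
R_f = 8.96% − 0.85 × 7.7234% = 2.3951%
β_Ulmer = ρ·σ_i/σ_m = 0.333 × 54.47 / 22.82 = 0.7949
E(R_Ulmer) = R_f + β × MRP = 2.3951% + 0.7949 × 7.7234% = 8.53%

8.53%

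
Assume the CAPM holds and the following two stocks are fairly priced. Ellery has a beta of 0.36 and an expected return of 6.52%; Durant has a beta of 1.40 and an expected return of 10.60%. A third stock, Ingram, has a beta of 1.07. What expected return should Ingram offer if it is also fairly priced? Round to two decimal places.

MRP (SML slope) = (10.60% − 6.52%) / (1.40 − 0.36) = 4.08% / 1.04 = 3.9231%
R_f (intercept) = 6.52% − 0.36 × 3.9231% = 5.1077%
E(R_Ingram) = R_f + β × MRP = 5.1077% + 1.07 × 3.9231% = 9.31%

9.31%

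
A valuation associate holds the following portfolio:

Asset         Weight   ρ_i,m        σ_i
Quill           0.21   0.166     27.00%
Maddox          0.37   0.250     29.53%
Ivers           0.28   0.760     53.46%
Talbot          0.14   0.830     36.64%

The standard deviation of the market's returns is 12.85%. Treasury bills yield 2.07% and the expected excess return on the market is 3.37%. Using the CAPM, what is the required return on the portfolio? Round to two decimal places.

7.13%

β_Quill = 0.166 × 27.00% / 12.85% = 0.3488
β_Maddox = 0.250 × 29.53% / 12.85% = 0.5745
β_Ivers = 0.760 × 53.46% / 12.85% = 3.1618
β_Talbot = 0.830 × 36.64% / 12.85% = 2.3666
β_P = Σ w_i β_i = 0.21×0.3488 + 0.37×0.5745 + 0.28×3.1618 + 0.14×2.3666 = 1.5024
E(R_P) = R_f + β_P × MRP = 2.07% + 1.5024 × 3.37% = 7.13%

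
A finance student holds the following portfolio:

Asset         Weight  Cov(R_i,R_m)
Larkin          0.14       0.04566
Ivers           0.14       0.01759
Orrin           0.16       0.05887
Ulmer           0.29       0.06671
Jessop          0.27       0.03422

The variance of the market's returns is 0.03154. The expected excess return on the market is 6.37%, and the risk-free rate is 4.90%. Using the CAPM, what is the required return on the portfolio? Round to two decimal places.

β_Larkin = 0.04566 / 0.03154 = 1.4477
β_Ivers = 0.01759 / 0.03154 = 0.5577
β_Orrin = 0.05887 / 0.03154 = 1.8665
β_Ulmer = 0.06671 / 0.03154 = 2.1151
β_Jessop = 0.03422 / 0.03154 = 1.0850
β_P = Σ w_i β_i = 0.14×1.4477 + 0.14×0.5577 + 0.16×1.8665 + 0.29×2.1151 + 0.27×1.0850 = 1.4857
E(R_P) = R_f + β_P × MRP = 4.90% + 1.4857 × 6.37% = 14.36%

14.36%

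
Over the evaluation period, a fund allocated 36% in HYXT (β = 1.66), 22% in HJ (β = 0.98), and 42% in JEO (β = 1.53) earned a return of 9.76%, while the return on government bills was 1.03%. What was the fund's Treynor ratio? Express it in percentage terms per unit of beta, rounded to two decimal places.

6.00%

β_P = 0.36×1.66 + 0.22×0.98 + 0.42×1.53 = 1.4558
Treynor = (R_P − R_f) / β_P = (9.76% − 1.03%) / 1.4558 = 8.73% / 1.4558 = 6.00%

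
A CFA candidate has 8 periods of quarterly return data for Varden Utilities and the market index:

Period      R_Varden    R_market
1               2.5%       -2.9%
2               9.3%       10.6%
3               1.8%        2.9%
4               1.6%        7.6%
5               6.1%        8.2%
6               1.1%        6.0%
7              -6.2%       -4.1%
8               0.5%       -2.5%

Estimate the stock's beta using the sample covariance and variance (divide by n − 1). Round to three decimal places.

Mean R_i = (2.5 + 9.3 + 1.8 + 1.6 + 6.1 + 1.1 − 6.2 + 0.5) / 8 = 2.0875%
Mean R_m = (-2.9 + 10.6 + 2.9 + 7.6 + 8.2 + 6.0 − 4.1 − 2.5) / 8 = 3.2250%
Σ(R_i − R̄_i)(R_m − R̄_m) = 135.6425  ⇒  Cov = 135.6425 / 7 = 19.3775
Σ(R_m − R̄_m)² = 230.0350  ⇒  Var(R_m) = 230.0350 / 7 = 32.8621
β = Cov / Var(R_m) = 19.3775 / 32.8621 = 0.5897

0.590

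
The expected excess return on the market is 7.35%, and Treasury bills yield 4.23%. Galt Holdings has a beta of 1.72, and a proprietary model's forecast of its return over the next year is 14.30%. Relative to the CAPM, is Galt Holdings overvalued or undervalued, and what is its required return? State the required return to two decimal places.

Overvalued; required return 16.87%

Required return = R_f + β·MRP = 4.23% + 1.72 × 7.35% = 16.87%
Forecast 14.30% < required 16.87% → the stock plots below the SML → overvalued.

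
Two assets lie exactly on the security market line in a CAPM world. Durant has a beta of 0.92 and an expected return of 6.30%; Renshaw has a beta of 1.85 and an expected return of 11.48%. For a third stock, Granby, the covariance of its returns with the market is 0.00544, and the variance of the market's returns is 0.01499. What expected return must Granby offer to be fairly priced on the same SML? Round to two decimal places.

3.20%

MRP = (11.48% − 6.30%) / (1.85 − 0.92) = 5.5699%
R_f = 6.30% − 0.92 × 5.5699% = 1.1757%
β_Granby = Cov / Var(R_m) = 0.00544 / 0.01499 = 0.3629
E(R_Granby) = R_f + β × MRP = 1.1757% + 0.3629 × 5.5699% = 3.20%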